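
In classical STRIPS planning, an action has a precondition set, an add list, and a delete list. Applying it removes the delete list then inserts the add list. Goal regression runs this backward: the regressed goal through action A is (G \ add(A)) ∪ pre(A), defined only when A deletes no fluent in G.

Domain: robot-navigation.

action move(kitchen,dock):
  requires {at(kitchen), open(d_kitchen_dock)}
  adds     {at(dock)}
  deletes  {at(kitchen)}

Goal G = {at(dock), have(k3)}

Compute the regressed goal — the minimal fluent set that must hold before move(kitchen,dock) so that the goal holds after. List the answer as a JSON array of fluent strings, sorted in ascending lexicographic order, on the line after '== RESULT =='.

Regress:
  G ∩ del = {}  (empty — regression defined)
  G \ add = {at(dock), have(k3)} \ {at(dock)} = {have(k3)}
  ∪ pre   = {have(k3)} ∪ {at(kitchen), open(d_kitchen_dock)}
          = {at(kitchen), have(k3), open(d_kitchen_dock)}

== RESULT ==
["at(kitchen)", "have(k3)", "open(d_kitchen_dock)"]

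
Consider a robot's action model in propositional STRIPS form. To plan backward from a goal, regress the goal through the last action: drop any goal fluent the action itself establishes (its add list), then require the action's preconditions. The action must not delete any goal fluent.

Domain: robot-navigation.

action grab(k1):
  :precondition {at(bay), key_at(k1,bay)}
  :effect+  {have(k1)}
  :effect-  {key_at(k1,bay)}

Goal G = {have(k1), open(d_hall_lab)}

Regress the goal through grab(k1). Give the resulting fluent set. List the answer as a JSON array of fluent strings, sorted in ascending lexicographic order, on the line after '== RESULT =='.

Compute (G \ add) ∪ pre:
  G ∩ del = {}  (empty — regression defined)
  G \ add = {have(k1), open(d_hall_lab)} \ {have(k1)} = {open(d_hall_lab)}
  ∪ pre   = {open(d_hall_lab)} ∪ {at(bay), key_at(k1,bay)}
          = {at(bay), key_at(k1,bay), open(d_hall_lab)}

== RESULT ==
["at(bay)", "key_at(k1,bay)", "open(d_hall_lab)"]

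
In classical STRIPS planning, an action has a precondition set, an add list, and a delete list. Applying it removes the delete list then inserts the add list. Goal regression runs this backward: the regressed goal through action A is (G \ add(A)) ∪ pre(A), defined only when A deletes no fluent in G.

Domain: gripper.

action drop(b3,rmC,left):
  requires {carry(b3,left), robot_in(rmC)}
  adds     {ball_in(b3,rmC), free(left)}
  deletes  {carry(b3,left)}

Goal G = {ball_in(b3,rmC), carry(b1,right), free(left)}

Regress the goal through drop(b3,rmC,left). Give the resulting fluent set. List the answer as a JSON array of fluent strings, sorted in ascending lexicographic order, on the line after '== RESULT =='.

Regress:
  G ∩ del = {}  (empty — regression defined)
  G \ add = {ball_in(b3,rmC), carry(b1,right), free(left)} \ {ball_in(b3,rmC), free(left)} = {carry(b1,right)}
  ∪ pre   = {carry(b1,right)} ∪ {carry(b3,left), robot_in(rmC)}
          = {carry(b1,right), carry(b3,left), robot_in(rmC)}

== RESULT ==
["carry(b1,right)", "carry(b3,left)", "robot_in(rmC)"]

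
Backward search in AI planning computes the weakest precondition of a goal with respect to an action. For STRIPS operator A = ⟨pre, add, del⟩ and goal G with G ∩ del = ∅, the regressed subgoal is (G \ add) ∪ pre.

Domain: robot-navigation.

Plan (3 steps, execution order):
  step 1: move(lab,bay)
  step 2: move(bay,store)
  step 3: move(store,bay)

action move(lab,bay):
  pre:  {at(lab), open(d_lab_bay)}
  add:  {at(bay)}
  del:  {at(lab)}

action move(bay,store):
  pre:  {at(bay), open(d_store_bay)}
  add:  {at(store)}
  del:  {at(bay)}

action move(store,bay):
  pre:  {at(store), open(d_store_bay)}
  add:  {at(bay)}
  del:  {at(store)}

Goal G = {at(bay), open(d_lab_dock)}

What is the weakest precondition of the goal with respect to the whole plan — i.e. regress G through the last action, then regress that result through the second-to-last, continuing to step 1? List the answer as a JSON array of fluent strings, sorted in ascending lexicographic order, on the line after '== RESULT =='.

Work backward from the goal:
  through step 3 (move(store,bay)): drop {at(bay)}, keep {open(d_lab_dock)}, require {at(store), open(d_store_bay)}
    → {at(store), open(d_lab_dock), open(d_store_bay)}
  through step 2 (move(bay,store)): drop {at(store)}, keep {open(d_lab_dock), open(d_store_bay)}, require {at(bay), open(d_store_bay)}
    → {at(bay), open(d_lab_dock), open(d_store_bay)}
  through step 1 (move(lab,bay)): drop {at(bay)}, keep {open(d_lab_dock), open(d_store_bay)}, require {at(lab), open(d_lab_bay)}
    → {at(lab), open(d_lab_bay), open(d_lab_dock), open(d_store_bay)}

== RESULT ==
["at(lab)", "open(d_lab_bay)", "open(d_lab_dock)", "open(d_store_bay)"]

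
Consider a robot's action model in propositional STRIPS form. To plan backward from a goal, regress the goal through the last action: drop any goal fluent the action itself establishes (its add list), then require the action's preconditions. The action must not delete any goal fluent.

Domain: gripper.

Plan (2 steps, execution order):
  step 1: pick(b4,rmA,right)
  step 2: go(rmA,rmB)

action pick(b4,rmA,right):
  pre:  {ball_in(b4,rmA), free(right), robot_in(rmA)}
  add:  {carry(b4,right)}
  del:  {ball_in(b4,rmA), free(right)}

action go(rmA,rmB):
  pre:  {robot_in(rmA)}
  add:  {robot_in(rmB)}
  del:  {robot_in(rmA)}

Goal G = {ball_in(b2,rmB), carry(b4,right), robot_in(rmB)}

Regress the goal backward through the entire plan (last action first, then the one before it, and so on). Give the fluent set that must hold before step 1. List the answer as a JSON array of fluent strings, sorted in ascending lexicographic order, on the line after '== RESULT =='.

Work backward from the goal:
  through step 2 (go(rmA,rmB)): drop {robot_in(rmB)}, keep {ball_in(b2,rmB), carry(b4,right)}, require {robot_in(rmA)}
    → {ball_in(b2,rmB), carry(b4,right), robot_in(rmA)}
  through step 1 (pick(b4,rmA,right)): drop {carry(b4,right)}, keep {ball_in(b2,rmB), robot_in(rmA)}, require {ball_in(b4,rmA), free(right), robot_in(rmA)}
    → {ball_in(b2,rmB), ball_in(b4,rmA), free(right), robot_in(rmA)}

== RESULT ==
["ball_in(b2,rmB)", "ball_in(b4,rmA)", "free(right)", "robot_in(rmA)"]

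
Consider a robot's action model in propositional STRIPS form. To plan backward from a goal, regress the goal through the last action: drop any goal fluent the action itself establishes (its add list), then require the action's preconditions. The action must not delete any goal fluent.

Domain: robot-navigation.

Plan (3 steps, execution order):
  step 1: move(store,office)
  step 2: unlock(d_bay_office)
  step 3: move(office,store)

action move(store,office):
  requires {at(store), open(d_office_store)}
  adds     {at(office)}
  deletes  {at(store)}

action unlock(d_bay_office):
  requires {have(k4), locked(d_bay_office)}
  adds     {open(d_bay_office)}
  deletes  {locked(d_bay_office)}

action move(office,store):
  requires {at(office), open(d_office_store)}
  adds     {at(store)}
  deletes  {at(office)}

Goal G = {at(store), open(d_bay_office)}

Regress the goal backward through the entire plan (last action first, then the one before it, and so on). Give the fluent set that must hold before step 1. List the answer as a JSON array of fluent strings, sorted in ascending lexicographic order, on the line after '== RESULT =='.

Regress step by step:
  through step 3 (move(office,store)): drop {at(store)}, keep {open(d_bay_office)}, require {at(office), open(d_office_store)}
    → {at(office), open(d_bay_office), open(d_office_store)}
  through step 2 (unlock(d_bay_office)): drop {open(d_bay_office)}, keep {at(office), open(d_office_store)}, require {have(k4), locked(d_bay_office)}
    → {at(office), have(k4), locked(d_bay_office), open(d_office_store)}
  through step 1 (move(store,office)): drop {at(office)}, keep {have(k4), locked(d_bay_office), open(d_office_store)}, require {at(store), open(d_office_store)}
    → {at(store), have(k4), locked(d_bay_office), open(d_office_store)}

== RESULT ==
["at(store)", "have(k4)", "locked(d_bay_office)", "open(d_office_store)"]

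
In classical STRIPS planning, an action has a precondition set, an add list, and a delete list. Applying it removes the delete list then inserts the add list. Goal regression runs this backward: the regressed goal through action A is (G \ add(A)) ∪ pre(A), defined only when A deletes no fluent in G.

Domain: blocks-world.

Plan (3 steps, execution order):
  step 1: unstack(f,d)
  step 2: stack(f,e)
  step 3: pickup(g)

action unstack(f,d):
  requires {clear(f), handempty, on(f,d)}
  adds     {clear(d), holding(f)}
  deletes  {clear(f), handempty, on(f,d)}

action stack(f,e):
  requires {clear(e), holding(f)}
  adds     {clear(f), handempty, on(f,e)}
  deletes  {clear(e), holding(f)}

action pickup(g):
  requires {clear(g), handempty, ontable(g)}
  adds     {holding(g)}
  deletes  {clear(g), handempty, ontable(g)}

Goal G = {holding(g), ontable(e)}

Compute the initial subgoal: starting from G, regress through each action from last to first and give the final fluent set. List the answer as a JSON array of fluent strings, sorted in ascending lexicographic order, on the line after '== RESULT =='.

Regress step by step:
  through step 3 (pickup(g)): drop {holding(g)}, keep {ontable(e)}, require {clear(g), handempty, ontable(g)}
    → {clear(g), handempty, ontable(e), ontable(g)}
  through step 2 (stack(f,e)): drop {handempty}, keep {clear(g), ontable(e), ontable(g)}, require {clear(e), holding(f)}
    → {clear(e), clear(g), holding(f), ontable(e), ontable(g)}
  through step 1 (unstack(f,d)): drop {holding(f)}, keep {clear(e), clear(g), ontable(e), ontable(g)}, require {clear(f), handempty, on(f,d)}
    → {clear(e), clear(f), clear(g), handempty, on(f,d), ontable(e), ontable(g)}

== RESULT ==
["clear(e)", "clear(f)", "clear(g)", "handempty", "on(f,d)", "ontable(e)", "ontable(g)"]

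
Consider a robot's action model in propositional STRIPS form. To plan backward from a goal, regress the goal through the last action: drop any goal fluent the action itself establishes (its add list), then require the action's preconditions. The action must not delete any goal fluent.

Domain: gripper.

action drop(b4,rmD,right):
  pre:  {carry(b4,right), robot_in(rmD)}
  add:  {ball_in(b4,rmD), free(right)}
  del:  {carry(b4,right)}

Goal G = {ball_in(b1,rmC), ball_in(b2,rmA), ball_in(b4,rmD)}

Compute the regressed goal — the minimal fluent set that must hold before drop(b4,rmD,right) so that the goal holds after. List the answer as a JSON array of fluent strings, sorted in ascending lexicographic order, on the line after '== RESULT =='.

Regress:
  G ∩ del = {}  (empty — regression defined)
  G \ add = {ball_in(b1,rmC), ball_in(b2,rmA), ball_in(b4,rmD)} \ {ball_in(b4,rmD), free(right)} = {ball_in(b1,rmC), ball_in(b2,rmA)}
  ∪ pre   = {ball_in(b1,rmC), ball_in(b2,rmA)} ∪ {carry(b4,right), robot_in(rmD)}
          = {ball_in(b1,rmC), ball_in(b2,rmA), carry(b4,right), robot_in(rmD)}

== RESULT ==
["ball_in(b1,rmC)", "ball_in(b2,rmA)", "carry(b4,right)", "robot_in(rmD)"]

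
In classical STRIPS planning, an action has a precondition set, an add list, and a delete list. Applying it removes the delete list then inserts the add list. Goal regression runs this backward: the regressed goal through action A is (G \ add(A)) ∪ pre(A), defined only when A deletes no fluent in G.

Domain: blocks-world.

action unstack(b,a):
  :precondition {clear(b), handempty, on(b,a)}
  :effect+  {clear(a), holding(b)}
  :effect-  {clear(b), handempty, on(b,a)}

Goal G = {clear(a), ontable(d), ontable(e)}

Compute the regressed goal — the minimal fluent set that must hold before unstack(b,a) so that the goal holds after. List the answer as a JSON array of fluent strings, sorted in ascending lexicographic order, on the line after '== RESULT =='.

Regress:
  G ∩ del = {}  (empty — regression defined)
  G \ add = {clear(a), ontable(d), ontable(e)} \ {clear(a), holding(b)} = {ontable(d), ontable(e)}
  ∪ pre   = {ontable(d), ontable(e)} ∪ {clear(b), handempty, on(b,a)}
          = {clear(b), handempty, on(b,a), ontable(d), ontable(e)}

== RESULT ==
["clear(b)", "handempty", "on(b,a)", "ontable(d)", "ontable(e)"]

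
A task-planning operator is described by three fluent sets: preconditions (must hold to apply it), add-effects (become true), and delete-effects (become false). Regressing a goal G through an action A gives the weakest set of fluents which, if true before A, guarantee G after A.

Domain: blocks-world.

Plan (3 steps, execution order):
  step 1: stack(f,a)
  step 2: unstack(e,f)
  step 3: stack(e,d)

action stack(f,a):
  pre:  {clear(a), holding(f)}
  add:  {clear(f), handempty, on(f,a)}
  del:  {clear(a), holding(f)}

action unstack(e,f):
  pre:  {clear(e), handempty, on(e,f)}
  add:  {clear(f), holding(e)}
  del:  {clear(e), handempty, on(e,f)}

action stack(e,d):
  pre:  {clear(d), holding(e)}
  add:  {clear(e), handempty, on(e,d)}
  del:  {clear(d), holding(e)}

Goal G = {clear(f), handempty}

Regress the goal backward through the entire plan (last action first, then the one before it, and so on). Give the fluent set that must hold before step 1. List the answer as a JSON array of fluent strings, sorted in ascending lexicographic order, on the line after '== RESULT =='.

Regress step by step:
  through step 3 (stack(e,d)): drop {handempty}, keep {clear(f)}, require {clear(d), holding(e)}
    → {clear(d), clear(f), holding(e)}
  through step 2 (unstack(e,f)): drop {clear(f), holding(e)}, keep {clear(d)}, require {clear(e), handempty, on(e,f)}
    → {clear(d), clear(e), handempty, on(e,f)}
  through step 1 (stack(f,a)): drop {handempty}, keep {clear(d), clear(e), on(e,f)}, require {clear(a), holding(f)}
    → {clear(a), clear(d), clear(e), holding(f), on(e,f)}

== RESULT ==
["clear(a)", "clear(d)", "clear(e)", "holding(f)", "on(e,f)"]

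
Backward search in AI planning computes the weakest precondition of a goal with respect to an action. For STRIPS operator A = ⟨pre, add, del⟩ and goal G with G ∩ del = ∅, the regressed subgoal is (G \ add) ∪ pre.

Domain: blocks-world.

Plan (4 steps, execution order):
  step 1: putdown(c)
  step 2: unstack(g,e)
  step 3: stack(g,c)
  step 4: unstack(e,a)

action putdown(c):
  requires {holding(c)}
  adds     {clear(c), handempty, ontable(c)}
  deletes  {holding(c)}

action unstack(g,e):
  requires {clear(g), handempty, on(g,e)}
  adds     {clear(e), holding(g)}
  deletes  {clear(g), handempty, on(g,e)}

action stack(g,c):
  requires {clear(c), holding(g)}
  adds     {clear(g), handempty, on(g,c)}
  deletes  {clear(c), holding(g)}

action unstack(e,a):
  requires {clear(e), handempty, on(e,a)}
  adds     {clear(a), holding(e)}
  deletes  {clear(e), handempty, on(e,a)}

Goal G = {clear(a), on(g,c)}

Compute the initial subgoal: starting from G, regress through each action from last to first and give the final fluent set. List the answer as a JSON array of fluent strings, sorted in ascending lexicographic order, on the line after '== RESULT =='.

Work backward from the goal:
  through step 4 (unstack(e,a)): drop {clear(a)}, keep {on(g,c)}, require {clear(e), handempty, on(e,a)}
    → {clear(e), handempty, on(e,a), on(g,c)}
  through step 3 (stack(g,c)): drop {handempty, on(g,c)}, keep {clear(e), on(e,a)}, require {clear(c), holding(g)}
    → {clear(c), clear(e), holding(g), on(e,a)}
  through step 2 (unstack(g,e)): drop {clear(e), holding(g)}, keep {clear(c), on(e,a)}, require {clear(g), handempty, on(g,e)}
    → {clear(c), clear(g), handempty, on(e,a), on(g,e)}
  through step 1 (putdown(c)): drop {clear(c), handempty}, keep {clear(g), on(e,a), on(g,e)}, require {holding(c)}
    → {clear(g), holding(c), on(e,a), on(g,e)}

== RESULT ==
["clear(g)", "holding(c)", "on(e,a)", "on(g,e)"]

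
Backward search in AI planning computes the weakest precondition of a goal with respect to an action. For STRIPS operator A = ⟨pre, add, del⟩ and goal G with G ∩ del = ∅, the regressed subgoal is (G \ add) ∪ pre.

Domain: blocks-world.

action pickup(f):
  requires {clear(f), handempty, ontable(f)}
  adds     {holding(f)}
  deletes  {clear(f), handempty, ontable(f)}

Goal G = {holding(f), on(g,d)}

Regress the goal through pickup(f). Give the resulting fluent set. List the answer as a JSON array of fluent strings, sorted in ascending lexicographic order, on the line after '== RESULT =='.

Regress:
  G ∩ del = {}  (empty — regression defined)
  G \ add = {holding(f), on(g,d)} \ {holding(f)} = {on(g,d)}
  ∪ pre   = {on(g,d)} ∪ {clear(f), handempty, ontable(f)}
          = {clear(f), handempty, on(g,d), ontable(f)}

== RESULT ==
["clear(f)", "handempty", "on(g,d)", "ontable(f)"]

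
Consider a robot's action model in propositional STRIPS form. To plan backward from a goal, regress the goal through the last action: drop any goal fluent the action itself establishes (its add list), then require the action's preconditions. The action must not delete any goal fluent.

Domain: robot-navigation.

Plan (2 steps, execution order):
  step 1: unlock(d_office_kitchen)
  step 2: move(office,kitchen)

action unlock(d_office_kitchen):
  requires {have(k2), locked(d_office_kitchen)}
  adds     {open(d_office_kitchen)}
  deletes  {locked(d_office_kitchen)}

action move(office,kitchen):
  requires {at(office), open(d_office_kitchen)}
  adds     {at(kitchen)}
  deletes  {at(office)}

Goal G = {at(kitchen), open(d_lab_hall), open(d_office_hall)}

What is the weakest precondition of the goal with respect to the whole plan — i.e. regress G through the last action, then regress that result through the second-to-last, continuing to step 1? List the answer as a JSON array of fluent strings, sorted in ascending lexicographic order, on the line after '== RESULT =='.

Regress step by step:
  through step 2 (move(office,kitchen)): drop {at(kitchen)}, keep {open(d_lab_hall), open(d_office_hall)}, require {at(office), open(d_office_kitchen)}
    → {at(office), open(d_lab_hall), open(d_office_hall), open(d_office_kitchen)}
  through step 1 (unlock(d_office_kitchen)): drop {open(d_office_kitchen)}, keep {at(office), open(d_lab_hall), open(d_office_hall)}, require {have(k2), locked(d_office_kitchen)}
    → {at(office), have(k2), locked(d_office_kitchen), open(d_lab_hall), open(d_office_hall)}

== RESULT ==
["at(office)", "have(k2)", "locked(d_office_kitchen)", "open(d_lab_hall)", "open(d_office_hall)"]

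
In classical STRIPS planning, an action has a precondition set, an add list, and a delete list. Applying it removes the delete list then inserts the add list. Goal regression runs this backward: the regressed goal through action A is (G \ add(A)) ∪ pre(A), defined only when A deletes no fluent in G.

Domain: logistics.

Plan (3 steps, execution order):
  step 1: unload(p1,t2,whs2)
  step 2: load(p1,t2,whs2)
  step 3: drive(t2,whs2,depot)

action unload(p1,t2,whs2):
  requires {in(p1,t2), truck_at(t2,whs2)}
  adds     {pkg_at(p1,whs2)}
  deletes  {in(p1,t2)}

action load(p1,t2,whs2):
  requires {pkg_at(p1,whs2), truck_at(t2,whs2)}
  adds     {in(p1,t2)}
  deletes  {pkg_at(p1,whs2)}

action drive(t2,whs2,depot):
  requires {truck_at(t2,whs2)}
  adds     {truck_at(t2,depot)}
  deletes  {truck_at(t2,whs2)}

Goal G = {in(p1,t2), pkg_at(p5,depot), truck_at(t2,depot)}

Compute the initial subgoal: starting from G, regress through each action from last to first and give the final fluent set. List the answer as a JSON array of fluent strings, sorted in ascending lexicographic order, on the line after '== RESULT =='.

Regress step by step:
  through step 3 (drive(t2,whs2,depot)): drop {truck_at(t2,depot)}, keep {in(p1,t2), pkg_at(p5,depot)}, require {truck_at(t2,whs2)}
    → {in(p1,t2), pkg_at(p5,depot), truck_at(t2,whs2)}
  through step 2 (load(p1,t2,whs2)): drop {in(p1,t2)}, keep {pkg_at(p5,depot), truck_at(t2,whs2)}, require {pkg_at(p1,whs2), truck_at(t2,whs2)}
    → {pkg_at(p1,whs2), pkg_at(p5,depot), truck_at(t2,whs2)}
  through step 1 (unload(p1,t2,whs2)): drop {pkg_at(p1,whs2)}, keep {pkg_at(p5,depot), truck_at(t2,whs2)}, require {in(p1,t2), truck_at(t2,whs2)}
    → {in(p1,t2), pkg_at(p5,depot), truck_at(t2,whs2)}

== RESULT ==
["in(p1,t2)", "pkg_at(p5,depot)", "truck_at(t2,whs2)"]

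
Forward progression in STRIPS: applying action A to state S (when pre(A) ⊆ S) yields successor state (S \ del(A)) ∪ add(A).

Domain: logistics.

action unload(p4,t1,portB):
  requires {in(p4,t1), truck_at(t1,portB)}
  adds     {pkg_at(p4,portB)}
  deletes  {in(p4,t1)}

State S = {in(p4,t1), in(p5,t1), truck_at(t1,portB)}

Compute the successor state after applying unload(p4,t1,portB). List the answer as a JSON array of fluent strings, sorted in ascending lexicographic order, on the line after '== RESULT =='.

Progress:
  pre ⊆ S: {in(p4,t1), truck_at(t1,portB)} ⊆ S  — applicable
  S \ del = {in(p5,t1), truck_at(t1,portB)}
  ∪ add   = {in(p5,t1), pkg_at(p4,portB), truck_at(t1,portB)}

== RESULT ==
["in(p5,t1)", "pkg_at(p4,portB)", "truck_at(t1,portB)"]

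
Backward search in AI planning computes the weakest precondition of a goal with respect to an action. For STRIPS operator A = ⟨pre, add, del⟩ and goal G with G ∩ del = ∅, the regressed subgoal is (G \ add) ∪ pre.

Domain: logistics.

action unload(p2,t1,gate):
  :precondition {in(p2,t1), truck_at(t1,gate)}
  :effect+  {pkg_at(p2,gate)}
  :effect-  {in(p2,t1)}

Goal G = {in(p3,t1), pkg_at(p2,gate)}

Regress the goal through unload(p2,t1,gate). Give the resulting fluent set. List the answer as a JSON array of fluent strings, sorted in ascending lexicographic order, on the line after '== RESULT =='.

Compute (G \ add) ∪ pre:
  G ∩ del = {}  (empty — regression defined)
  G \ add = {in(p3,t1), pkg_at(p2,gate)} \ {pkg_at(p2,gate)} = {in(p3,t1)}
  ∪ pre   = {in(p3,t1)} ∪ {in(p2,t1), truck_at(t1,gate)}
          = {in(p2,t1), in(p3,t1), truck_at(t1,gate)}

== RESULT ==
["in(p2,t1)", "in(p3,t1)", "truck_at(t1,gate)"]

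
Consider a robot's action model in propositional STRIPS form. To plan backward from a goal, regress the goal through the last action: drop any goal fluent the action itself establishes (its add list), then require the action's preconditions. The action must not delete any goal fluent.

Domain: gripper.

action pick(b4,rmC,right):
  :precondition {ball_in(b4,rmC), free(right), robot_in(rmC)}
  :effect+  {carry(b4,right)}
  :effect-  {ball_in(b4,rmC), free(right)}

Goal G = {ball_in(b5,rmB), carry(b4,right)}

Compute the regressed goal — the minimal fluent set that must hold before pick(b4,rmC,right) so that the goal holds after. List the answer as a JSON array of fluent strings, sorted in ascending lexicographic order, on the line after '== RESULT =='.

Regress:
  G ∩ del = {}  (empty — regression defined)
  G \ add = {ball_in(b5,rmB), carry(b4,right)} \ {carry(b4,right)} = {ball_in(b5,rmB)}
  ∪ pre   = {ball_in(b5,rmB)} ∪ {ball_in(b4,rmC), free(right), robot_in(rmC)}
          = {ball_in(b4,rmC), ball_in(b5,rmB), free(right), robot_in(rmC)}

== RESULT ==
["ball_in(b4,rmC)", "ball_in(b5,rmB)", "free(right)", "robot_in(rmC)"]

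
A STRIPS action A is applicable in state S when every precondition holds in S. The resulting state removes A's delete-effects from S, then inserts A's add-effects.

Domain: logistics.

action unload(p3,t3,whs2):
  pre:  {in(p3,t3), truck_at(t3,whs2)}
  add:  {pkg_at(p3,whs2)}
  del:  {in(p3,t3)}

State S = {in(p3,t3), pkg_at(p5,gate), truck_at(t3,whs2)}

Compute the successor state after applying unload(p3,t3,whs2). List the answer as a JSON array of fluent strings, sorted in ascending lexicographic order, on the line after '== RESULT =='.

Compute (S \ del) ∪ add:
  pre ⊆ S: {in(p3,t3), truck_at(t3,whs2)} ⊆ S  — applicable
  S \ del = {pkg_at(p5,gate), truck_at(t3,whs2)}
  ∪ add   = {pkg_at(p3,whs2), pkg_at(p5,gate), truck_at(t3,whs2)}

== RESULT ==
["pkg_at(p3,whs2)", "pkg_at(p5,gate)", "truck_at(t3,whs2)"]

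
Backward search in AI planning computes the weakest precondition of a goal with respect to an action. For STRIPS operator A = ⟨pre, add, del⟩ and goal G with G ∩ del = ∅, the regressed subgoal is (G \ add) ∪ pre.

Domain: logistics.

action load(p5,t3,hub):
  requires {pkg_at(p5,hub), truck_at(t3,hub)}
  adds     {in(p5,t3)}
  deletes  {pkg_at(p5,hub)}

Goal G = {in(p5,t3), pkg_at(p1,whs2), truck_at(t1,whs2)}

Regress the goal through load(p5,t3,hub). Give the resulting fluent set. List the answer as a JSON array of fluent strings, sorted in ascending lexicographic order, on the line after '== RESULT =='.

Regress:
  G ∩ del = {}  (empty — regression defined)
  G \ add = {in(p5,t3), pkg_at(p1,whs2), truck_at(t1,whs2)} \ {in(p5,t3)} = {pkg_at(p1,whs2), truck_at(t1,whs2)}
  ∪ pre   = {pkg_at(p1,whs2), truck_at(t1,whs2)} ∪ {pkg_at(p5,hub), truck_at(t3,hub)}
          = {pkg_at(p1,whs2), pkg_at(p5,hub), truck_at(t1,whs2), truck_at(t3,hub)}

== RESULT ==
["pkg_at(p1,whs2)", "pkg_at(p5,hub)", "truck_at(t1,whs2)", "truck_at(t3,hub)"]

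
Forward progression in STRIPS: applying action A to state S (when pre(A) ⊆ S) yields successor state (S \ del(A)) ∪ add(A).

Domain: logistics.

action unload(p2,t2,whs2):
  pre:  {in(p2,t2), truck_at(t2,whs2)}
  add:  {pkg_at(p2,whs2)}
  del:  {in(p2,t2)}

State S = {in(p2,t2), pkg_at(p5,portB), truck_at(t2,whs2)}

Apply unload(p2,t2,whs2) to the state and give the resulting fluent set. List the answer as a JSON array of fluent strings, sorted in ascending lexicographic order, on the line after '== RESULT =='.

Compute (S \ del) ∪ add:
  pre ⊆ S: {in(p2,t2), truck_at(t2,whs2)} ⊆ S  — applicable
  S \ del = {pkg_at(p5,portB), truck_at(t2,whs2)}
  ∪ add   = {pkg_at(p2,whs2), pkg_at(p5,portB), truck_at(t2,whs2)}

== RESULT ==
["pkg_at(p2,whs2)", "pkg_at(p5,portB)", "truck_at(t2,whs2)"]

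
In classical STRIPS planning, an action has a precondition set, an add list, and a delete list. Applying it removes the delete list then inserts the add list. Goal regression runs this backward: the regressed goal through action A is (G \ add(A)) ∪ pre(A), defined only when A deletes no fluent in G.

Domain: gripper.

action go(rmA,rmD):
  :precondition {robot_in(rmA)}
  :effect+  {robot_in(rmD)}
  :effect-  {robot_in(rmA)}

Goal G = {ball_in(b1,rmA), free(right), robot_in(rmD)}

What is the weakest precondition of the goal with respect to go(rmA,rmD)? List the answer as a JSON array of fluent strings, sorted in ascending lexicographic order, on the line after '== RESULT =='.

Compute (G \ add) ∪ pre:
  G ∩ del = {}  (empty — regression defined)
  G \ add = {ball_in(b1,rmA), free(right), robot_in(rmD)} \ {robot_in(rmD)} = {ball_in(b1,rmA), free(right)}
  ∪ pre   = {ball_in(b1,rmA), free(right)} ∪ {robot_in(rmA)}
          = {ball_in(b1,rmA), free(right), robot_in(rmA)}

== RESULT ==
["ball_in(b1,rmA)", "free(right)", "robot_in(rmA)"]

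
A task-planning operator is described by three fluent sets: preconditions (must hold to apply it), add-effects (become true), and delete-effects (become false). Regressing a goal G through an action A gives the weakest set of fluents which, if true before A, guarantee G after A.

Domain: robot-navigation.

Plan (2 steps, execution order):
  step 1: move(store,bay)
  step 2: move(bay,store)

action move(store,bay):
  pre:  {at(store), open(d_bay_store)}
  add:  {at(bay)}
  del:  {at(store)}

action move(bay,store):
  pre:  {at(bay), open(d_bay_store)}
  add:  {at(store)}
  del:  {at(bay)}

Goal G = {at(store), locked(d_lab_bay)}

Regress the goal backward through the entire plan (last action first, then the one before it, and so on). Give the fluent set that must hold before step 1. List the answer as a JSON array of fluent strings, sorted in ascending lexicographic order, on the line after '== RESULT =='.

Regress step by step:
  through step 2 (move(bay,store)): drop {at(store)}, keep {locked(d_lab_bay)}, require {at(bay), open(d_bay_store)}
    → {at(bay), locked(d_lab_bay), open(d_bay_store)}
  through step 1 (move(store,bay)): drop {at(bay)}, keep {locked(d_lab_bay), open(d_bay_store)}, require {at(store), open(d_bay_store)}
    → {at(store), locked(d_lab_bay), open(d_bay_store)}

== RESULT ==
["at(store)", "locked(d_lab_bay)", "open(d_bay_store)"]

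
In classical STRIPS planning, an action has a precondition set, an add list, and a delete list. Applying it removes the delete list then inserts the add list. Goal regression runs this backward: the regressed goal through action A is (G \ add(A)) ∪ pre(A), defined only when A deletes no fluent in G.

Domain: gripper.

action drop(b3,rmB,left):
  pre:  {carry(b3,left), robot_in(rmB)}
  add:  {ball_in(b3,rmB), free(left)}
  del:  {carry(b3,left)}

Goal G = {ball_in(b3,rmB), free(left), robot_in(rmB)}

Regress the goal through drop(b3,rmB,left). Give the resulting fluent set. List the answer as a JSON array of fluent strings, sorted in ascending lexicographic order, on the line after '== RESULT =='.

Compute (G \ add) ∪ pre:
  G ∩ del = {}  (empty — regression defined)
  G \ add = {ball_in(b3,rmB), free(left), robot_in(rmB)} \ {ball_in(b3,rmB), free(left)} = {robot_in(rmB)}
  ∪ pre   = {robot_in(rmB)} ∪ {carry(b3,left), robot_in(rmB)}
          = {carry(b3,left), robot_in(rmB)}

== RESULT ==
["carry(b3,left)", "robot_in(rmB)"]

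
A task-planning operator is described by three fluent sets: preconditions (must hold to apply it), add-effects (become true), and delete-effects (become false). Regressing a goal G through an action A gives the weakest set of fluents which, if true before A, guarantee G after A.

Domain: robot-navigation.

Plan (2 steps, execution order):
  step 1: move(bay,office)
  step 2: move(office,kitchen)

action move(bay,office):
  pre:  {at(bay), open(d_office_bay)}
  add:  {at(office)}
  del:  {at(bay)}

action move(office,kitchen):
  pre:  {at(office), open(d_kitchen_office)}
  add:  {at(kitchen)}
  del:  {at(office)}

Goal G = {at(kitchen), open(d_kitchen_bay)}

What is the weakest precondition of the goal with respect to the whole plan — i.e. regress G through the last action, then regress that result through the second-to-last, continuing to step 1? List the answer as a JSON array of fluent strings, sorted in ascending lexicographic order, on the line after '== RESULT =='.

Work backward from the goal:
  through step 2 (move(office,kitchen)): drop {at(kitchen)}, keep {open(d_kitchen_bay)}, require {at(office), open(d_kitchen_office)}
    → {at(office), open(d_kitchen_bay), open(d_kitchen_office)}
  through step 1 (move(bay,office)): drop {at(office)}, keep {open(d_kitchen_bay), open(d_kitchen_office)}, require {at(bay), open(d_office_bay)}
    → {at(bay), open(d_kitchen_bay), open(d_kitchen_office), open(d_office_bay)}

== RESULT ==
["at(bay)", "open(d_kitchen_bay)", "open(d_kitchen_office)", "open(d_office_bay)"]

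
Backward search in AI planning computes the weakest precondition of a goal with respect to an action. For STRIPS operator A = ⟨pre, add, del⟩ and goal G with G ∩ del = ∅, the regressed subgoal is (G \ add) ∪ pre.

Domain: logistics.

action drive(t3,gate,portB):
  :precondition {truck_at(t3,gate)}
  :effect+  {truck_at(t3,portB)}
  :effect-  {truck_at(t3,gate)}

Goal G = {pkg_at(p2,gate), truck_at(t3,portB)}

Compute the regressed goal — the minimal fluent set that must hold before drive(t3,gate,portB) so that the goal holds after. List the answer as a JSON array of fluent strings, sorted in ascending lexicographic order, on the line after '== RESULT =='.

Compute (G \ add) ∪ pre:
  G ∩ del = {}  (empty — regression defined)
  G \ add = {pkg_at(p2,gate), truck_at(t3,portB)} \ {truck_at(t3,portB)} = {pkg_at(p2,gate)}
  ∪ pre   = {pkg_at(p2,gate)} ∪ {truck_at(t3,gate)}
          = {pkg_at(p2,gate), truck_at(t3,gate)}

== RESULT ==
["pkg_at(p2,gate)", "truck_at(t3,gate)"]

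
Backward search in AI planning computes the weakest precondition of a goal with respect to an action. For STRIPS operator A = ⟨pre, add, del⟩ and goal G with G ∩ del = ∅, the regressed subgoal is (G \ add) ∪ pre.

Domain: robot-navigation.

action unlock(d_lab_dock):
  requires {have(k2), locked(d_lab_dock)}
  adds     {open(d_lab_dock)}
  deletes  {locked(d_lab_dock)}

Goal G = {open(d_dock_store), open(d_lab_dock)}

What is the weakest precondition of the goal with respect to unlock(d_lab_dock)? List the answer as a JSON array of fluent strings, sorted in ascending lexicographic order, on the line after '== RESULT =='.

Compute (G \ add) ∪ pre:
  G ∩ del = {}  (empty — regression defined)
  G \ add = {open(d_dock_store), open(d_lab_dock)} \ {open(d_lab_dock)} = {open(d_dock_store)}
  ∪ pre   = {open(d_dock_store)} ∪ {have(k2), locked(d_lab_dock)}
          = {have(k2), locked(d_lab_dock), open(d_dock_store)}

== RESULT ==
["have(k2)", "locked(d_lab_dock)", "open(d_dock_store)"]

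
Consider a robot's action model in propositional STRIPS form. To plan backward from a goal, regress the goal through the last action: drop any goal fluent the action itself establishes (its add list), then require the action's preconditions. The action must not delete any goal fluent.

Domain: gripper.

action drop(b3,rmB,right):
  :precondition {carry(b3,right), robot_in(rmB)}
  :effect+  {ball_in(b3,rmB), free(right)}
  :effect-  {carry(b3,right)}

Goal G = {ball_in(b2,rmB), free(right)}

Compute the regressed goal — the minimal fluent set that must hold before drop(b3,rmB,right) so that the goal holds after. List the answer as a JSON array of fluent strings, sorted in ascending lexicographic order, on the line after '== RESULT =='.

Regress:
  G ∩ del = {}  (empty — regression defined)
  G \ add = {ball_in(b2,rmB), free(right)} \ {ball_in(b3,rmB), free(right)} = {ball_in(b2,rmB)}
  ∪ pre   = {ball_in(b2,rmB)} ∪ {carry(b3,right), robot_in(rmB)}
          = {ball_in(b2,rmB), carry(b3,right), robot_in(rmB)}

== RESULT ==
["ball_in(b2,rmB)", "carry(b3,right)", "robot_in(rmB)"]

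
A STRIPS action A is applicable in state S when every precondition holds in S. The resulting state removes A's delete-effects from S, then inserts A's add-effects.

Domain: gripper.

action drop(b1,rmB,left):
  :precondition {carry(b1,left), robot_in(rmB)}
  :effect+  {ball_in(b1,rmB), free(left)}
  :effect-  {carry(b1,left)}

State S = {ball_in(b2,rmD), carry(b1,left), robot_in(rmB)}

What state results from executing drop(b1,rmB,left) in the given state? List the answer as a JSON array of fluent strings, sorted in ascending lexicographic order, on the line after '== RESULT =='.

Compute (S \ del) ∪ add:
  pre ⊆ S: {carry(b1,left), robot_in(rmB)} ⊆ S  — applicable
  S \ del = {ball_in(b2,rmD), robot_in(rmB)}
  ∪ add   = {ball_in(b1,rmB), ball_in(b2,rmD), free(left), robot_in(rmB)}

== RESULT ==
["ball_in(b1,rmB)", "ball_in(b2,rmD)", "free(left)", "robot_in(rmB)"]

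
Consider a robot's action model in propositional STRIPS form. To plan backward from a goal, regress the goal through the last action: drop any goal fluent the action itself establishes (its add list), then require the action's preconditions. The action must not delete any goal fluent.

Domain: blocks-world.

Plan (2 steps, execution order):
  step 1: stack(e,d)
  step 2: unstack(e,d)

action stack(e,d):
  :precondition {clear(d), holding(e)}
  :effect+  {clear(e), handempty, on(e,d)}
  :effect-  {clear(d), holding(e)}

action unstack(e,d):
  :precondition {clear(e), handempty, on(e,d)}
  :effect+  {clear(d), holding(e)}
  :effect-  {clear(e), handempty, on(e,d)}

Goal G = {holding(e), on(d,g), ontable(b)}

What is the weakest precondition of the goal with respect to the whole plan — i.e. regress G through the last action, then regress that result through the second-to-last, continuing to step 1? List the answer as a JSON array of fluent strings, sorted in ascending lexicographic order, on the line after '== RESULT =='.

Regress step by step:
  through step 2 (unstack(e,d)): drop {holding(e)}, keep {on(d,g), ontable(b)}, require {clear(e), handempty, on(e,d)}
    → {clear(e), handempty, on(d,g), on(e,d), ontable(b)}
  through step 1 (stack(e,d)): drop {clear(e), handempty, on(e,d)}, keep {on(d,g), ontable(b)}, require {clear(d), holding(e)}
    → {clear(d), holding(e), on(d,g), ontable(b)}

== RESULT ==
["clear(d)", "holding(e)", "on(d,g)", "ontable(b)"]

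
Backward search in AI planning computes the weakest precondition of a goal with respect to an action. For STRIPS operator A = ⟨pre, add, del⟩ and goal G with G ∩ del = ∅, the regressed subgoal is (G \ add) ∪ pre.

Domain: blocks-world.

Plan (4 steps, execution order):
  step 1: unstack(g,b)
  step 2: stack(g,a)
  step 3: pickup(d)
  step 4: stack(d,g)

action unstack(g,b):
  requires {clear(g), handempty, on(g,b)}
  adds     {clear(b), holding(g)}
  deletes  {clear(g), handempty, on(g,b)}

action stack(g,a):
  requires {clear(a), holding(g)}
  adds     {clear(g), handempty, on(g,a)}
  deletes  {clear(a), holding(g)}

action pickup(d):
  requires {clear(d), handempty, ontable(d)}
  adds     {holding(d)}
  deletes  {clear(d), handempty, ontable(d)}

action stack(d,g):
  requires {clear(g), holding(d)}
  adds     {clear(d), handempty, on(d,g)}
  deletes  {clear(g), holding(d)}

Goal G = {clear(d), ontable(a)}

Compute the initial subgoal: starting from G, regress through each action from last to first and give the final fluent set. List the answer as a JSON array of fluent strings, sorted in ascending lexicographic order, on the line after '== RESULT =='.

Work backward from the goal:
  through step 4 (stack(d,g)): drop {clear(d)}, keep {ontable(a)}, require {clear(g), holding(d)}
    → {clear(g), holding(d), ontable(a)}
  through step 3 (pickup(d)): drop {holding(d)}, keep {clear(g), ontable(a)}, require {clear(d), handempty, ontable(d)}
    → {clear(d), clear(g), handempty, ontable(a), ontable(d)}
  through step 2 (stack(g,a)): drop {clear(g), handempty}, keep {clear(d), ontable(a), ontable(d)}, require {clear(a), holding(g)}
    → {clear(a), clear(d), holding(g), ontable(a), ontable(d)}
  through step 1 (unstack(g,b)): drop {holding(g)}, keep {clear(a), clear(d), ontable(a), ontable(d)}, require {clear(g), handempty, on(g,b)}
    → {clear(a), clear(d), clear(g), handempty, on(g,b), ontable(a), ontable(d)}

== RESULT ==
["clear(a)", "clear(d)", "clear(g)", "handempty", "on(g,b)", "ontable(a)", "ontable(d)"]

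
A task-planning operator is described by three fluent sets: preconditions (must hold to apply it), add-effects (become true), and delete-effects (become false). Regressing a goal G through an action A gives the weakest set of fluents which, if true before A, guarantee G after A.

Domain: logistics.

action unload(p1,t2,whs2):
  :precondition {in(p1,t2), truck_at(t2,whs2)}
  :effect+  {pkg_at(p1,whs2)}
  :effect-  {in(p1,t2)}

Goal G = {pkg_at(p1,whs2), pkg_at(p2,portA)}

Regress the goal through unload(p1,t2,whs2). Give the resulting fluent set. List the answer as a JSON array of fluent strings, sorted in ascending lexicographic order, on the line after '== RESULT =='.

Compute (G \ add) ∪ pre:
  G ∩ del = {}  (empty — regression defined)
  G \ add = {pkg_at(p1,whs2), pkg_at(p2,portA)} \ {pkg_at(p1,whs2)} = {pkg_at(p2,portA)}
  ∪ pre   = {pkg_at(p2,portA)} ∪ {in(p1,t2), truck_at(t2,whs2)}
          = {in(p1,t2), pkg_at(p2,portA), truck_at(t2,whs2)}

== RESULT ==
["in(p1,t2)", "pkg_at(p2,portA)", "truck_at(t2,whs2)"]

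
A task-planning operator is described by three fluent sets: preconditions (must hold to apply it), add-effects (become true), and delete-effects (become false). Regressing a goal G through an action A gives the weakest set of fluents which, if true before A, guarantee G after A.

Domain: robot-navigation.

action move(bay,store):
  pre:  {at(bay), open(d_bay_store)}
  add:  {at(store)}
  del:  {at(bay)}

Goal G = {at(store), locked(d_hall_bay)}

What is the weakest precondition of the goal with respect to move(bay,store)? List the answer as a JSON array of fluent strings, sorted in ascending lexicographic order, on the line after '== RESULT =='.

Regress:
  G ∩ del = {}  (empty — regression defined)
  G \ add = {at(store), locked(d_hall_bay)} \ {at(store)} = {locked(d_hall_bay)}
  ∪ pre   = {locked(d_hall_bay)} ∪ {at(bay), open(d_bay_store)}
          = {at(bay), locked(d_hall_bay), open(d_bay_store)}

== RESULT ==
["at(bay)", "locked(d_hall_bay)", "open(d_bay_store)"]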